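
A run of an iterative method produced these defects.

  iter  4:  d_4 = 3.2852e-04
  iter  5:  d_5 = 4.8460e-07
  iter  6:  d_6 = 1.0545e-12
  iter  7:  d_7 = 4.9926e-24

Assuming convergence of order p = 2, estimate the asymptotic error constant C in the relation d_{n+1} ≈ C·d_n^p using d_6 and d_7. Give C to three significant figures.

4.49

C ≈ d_7 / d_6^2
  = 4.9926e-24 / (1.0545e-12)^2
  = 4.9926e-24 / 1.11197e-24 ≈ 4.4899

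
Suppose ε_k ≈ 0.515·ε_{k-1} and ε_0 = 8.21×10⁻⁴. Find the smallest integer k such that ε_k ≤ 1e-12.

After k steps, ε_k ≈ 8.21×10⁻⁴·0.515^k.
Need 0.515^k ≤ 1e-12/8.21×10⁻⁴ = 1.21803e-09.
k ≥ ln(1.21803e-09)/ln(0.515) = -20.5260/-0.66359 = 30.932.
Smallest integer k = 31.

31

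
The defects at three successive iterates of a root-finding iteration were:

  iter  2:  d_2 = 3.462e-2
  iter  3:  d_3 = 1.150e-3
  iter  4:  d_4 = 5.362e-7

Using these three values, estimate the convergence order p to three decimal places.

p ≈ ln(d_4/d_3) / ln(d_3/d_2)
  = ln(5.362e-7/1.150e-3) / ln(1.150e-3/3.462e-2)
  = ln(0.000466261) / ln(0.0332178)
  = -7.670765 / -3.404669 ≈ 2.253013

2.253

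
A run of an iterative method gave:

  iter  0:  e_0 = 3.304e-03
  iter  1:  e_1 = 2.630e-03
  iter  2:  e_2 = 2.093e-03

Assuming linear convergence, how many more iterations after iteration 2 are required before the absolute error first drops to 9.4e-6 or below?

24

Rate ρ ≈ e_2/e_1 = 2.093e-03/2.630e-03 = 0.7958.
After j more steps, e_{2+j} ≈ 2.093e-03·ρ^j; need ρ^j ≤ 9.4e-6/2.093e-03 = 0.00449116.
j ≥ ln(0.00449116)/ln(0.7958) = -5.4056/-0.22841 = 23.666.
So 24 more iterations are needed.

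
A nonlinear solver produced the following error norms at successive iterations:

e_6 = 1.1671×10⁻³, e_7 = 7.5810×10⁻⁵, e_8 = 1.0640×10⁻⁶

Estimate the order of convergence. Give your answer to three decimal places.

p ≈ ln(e_8/e_7) / ln(e_7/e_6)
  = ln(1.0640×10⁻⁶/7.5810×10⁻⁵) / ln(7.5810×10⁻⁵/1.1671×10⁻³)
  = ln(0.0140351) / ln(0.0649559)
  = -4.266194 / -2.734047 ≈ 1.560395

1.560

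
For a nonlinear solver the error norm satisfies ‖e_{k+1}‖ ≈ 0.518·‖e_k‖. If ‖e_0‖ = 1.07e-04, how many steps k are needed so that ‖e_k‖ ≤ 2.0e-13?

31

After k steps, ‖e_k‖ ≈ 1.07e-04·0.518^k.
Need 0.518^k ≤ 2.0e-13/1.07e-04 = 1.86916e-09.
k ≥ ln(1.86916e-09)/ln(0.518) = -20.0978/-0.65778 = 30.554.
Smallest integer k = 31.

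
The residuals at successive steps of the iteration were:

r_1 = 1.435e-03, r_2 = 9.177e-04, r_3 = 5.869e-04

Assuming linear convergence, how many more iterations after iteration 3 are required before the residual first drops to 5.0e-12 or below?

42

Rate ρ ≈ r_3/r_2 = 5.869e-04/9.177e-04 = 0.6395.
After j more steps, r_{3+j} ≈ 5.869e-04·ρ^j; need ρ^j ≤ 5.0e-12/5.869e-04 = 8.51934e-09.
j ≥ ln(8.51934e-09)/ln(0.6395) = -18.5809/-0.44707 = 41.562.
So 42 more iterations are needed.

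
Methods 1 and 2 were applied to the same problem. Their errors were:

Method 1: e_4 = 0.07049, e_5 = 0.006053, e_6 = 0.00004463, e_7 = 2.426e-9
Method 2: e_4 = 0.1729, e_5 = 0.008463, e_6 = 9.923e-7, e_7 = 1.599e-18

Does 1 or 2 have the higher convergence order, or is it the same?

Method 1: p ≈ ln(2.426e-9/0.00004463)/ln(0.00004463/0.006053) ≈ 2.00.
Method 2: p ≈ ln(1.599e-18/9.923e-7)/ln(9.923e-7/0.008463) ≈ 3.00.
Method 2 has the higher order (≈3.0 vs ≈2.0).

2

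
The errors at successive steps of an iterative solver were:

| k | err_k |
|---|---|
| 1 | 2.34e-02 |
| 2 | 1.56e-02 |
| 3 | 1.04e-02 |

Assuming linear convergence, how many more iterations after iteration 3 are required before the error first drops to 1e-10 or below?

46

Rate ρ ≈ err_3/err_2 = 1.04e-02/1.56e-02 = 0.6667.
After j more steps, err_{3+j} ≈ 1.04e-02·ρ^j; need ρ^j ≤ 1e-10/1.04e-02 = 9.61538e-09.
j ≥ ln(9.61538e-09)/ln(0.6667) = -18.4599/-0.40542 = 45.533.
So 46 more iterations are needed.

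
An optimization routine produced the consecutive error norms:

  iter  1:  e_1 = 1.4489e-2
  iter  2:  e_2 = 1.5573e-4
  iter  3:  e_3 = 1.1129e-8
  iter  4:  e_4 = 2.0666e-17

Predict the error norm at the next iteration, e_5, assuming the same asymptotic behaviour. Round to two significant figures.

First estimate the order: p ≈ ln(e_4/e_3) / ln(e_3/e_2) = ln(2.0666e-17/1.1129e-8)/ln(1.1129e-8/1.5573e-4) = ln(1.85695e-09)/ln(7.14634e-05) ≈ 2.1060.
Then e_5 ≈ e_4·(e_4/e_3)^p = 2.0666e-17·(1.85695e-09)^2.1060 = 2.0666e-17·4.09349e-19 ≈ 8.46e-36.

8.5e-36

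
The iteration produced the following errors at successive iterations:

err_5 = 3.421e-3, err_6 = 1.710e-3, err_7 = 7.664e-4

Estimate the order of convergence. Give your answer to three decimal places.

p ≈ ln(err_7/err_6) / ln(err_6/err_5)
  = ln(7.664e-4/1.710e-3) / ln(1.710e-3/3.421e-3)
  = ln(0.448187) / ln(0.499854)
  = -0.802545 / -0.693439 ≈ 1.157340

1.157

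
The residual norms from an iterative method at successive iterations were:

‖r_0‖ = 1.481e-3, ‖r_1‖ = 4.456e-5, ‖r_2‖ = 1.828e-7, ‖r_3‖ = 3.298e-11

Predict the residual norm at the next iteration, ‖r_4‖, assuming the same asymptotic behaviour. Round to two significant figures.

First estimate the order: p ≈ ln(‖r_3‖/‖r_2‖) / ln(‖r_2‖/‖r_1‖) = ln(3.298e-11/1.828e-7)/ln(1.828e-7/4.456e-5) = ln(0.000180416)/ln(0.00410233) ≈ 1.5684.
Then ‖r_4‖ ≈ ‖r_3‖·(‖r_3‖/‖r_2‖)^p = 3.298e-11·(0.000180416)^1.5684 = 3.298e-11·1.34382e-06 ≈ 4.432e-17.

4.4e-17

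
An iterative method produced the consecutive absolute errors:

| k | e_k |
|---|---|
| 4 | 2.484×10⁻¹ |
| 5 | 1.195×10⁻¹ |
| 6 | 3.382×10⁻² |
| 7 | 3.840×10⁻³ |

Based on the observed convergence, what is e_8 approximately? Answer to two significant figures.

First estimate the order: p ≈ ln(e_7/e_6) / ln(e_6/e_5) = ln(3.840×10⁻³/3.382×10⁻²)/ln(3.382×10⁻²/1.195×10⁻¹) = ln(0.113542)/ln(0.283013) ≈ 1.7236.
Then e_8 ≈ e_7·(e_7/e_6)^p = 3.840×10⁻³·(0.113542)^1.7236 = 3.840×10⁻³·0.0235217 ≈ 9.032e-05.

9.0e-5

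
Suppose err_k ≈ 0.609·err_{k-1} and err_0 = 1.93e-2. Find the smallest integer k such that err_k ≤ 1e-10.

39

After k steps, err_k ≈ 1.93e-2·0.609^k.
Need 0.609^k ≤ 1e-10/1.93e-2 = 5.18135e-09.
k ≥ ln(5.18135e-09)/ln(0.609) = -19.0782/-0.49594 = 38.469.
Smallest integer k = 39.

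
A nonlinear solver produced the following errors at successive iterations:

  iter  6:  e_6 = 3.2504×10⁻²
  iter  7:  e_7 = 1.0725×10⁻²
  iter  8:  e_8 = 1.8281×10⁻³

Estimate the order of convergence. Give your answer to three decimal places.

1.596

p ≈ ln(e_8/e_7) / ln(e_7/e_6)
  = ln(1.8281×10⁻³/1.0725×10⁻²) / ln(1.0725×10⁻²/3.2504×10⁻²)
  = ln(0.170452) / ln(0.329959)
  = -1.769302 / -1.108787 ≈ 1.595710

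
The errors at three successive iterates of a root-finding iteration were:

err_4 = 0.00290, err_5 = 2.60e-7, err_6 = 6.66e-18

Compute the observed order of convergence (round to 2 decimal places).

p ≈ ln(err_6/err_5) / ln(err_5/err_4)
  = ln(6.66e-18/2.60e-7) / ln(2.60e-7/0.00290)
  = ln(2.56154e-11) / ln(8.96552e-05)
  = -24.38783 / -9.31954 ≈ 2.61685

2.62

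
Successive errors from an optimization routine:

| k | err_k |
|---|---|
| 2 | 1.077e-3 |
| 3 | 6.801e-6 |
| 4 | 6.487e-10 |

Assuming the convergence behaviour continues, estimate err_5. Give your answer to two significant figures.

First estimate the order: p ≈ ln(err_4/err_3) / ln(err_3/err_2) = ln(6.487e-10/6.801e-6)/ln(6.801e-6/1.077e-3) = ln(9.5383e-05)/ln(0.00631476) ≈ 1.8278.
Then err_5 ≈ err_4·(err_4/err_3)^p = 6.487e-10·(9.5383e-05)^1.8278 = 6.487e-10·4.47999e-08 ≈ 2.906e-17.

2.9e-17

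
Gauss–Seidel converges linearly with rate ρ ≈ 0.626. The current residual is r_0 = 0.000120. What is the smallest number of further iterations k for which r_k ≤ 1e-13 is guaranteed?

After k steps, r_k ≈ 0.000120·0.626^k.
Need 0.626^k ≤ 1e-13/0.000120 = 8.33333e-10.
k ≥ ln(8.33333e-10)/ln(0.626) = -20.9056/-0.46840 = 44.632.
Smallest integer k = 45.

45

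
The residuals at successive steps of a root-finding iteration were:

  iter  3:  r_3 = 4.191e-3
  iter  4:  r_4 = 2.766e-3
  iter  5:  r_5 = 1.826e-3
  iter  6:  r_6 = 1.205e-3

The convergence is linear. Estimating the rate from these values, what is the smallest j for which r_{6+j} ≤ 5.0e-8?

25

Rate ρ ≈ r_6/r_5 = 1.205e-3/1.826e-3 = 0.6599.
After j more steps, r_{6+j} ≈ 1.205e-3·ρ^j; need ρ^j ≤ 5.0e-8/1.205e-3 = 4.14938e-05.
j ≥ ln(4.14938e-05)/ln(0.6599) = -10.0900/-0.41567 = 24.274.
So 25 more iterations are needed.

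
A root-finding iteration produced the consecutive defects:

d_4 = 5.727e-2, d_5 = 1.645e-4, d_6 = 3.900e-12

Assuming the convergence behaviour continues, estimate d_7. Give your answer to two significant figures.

5.2e-35

First estimate the order: p ≈ ln(d_6/d_5) / ln(d_5/d_4) = ln(3.900e-12/1.645e-4)/ln(1.645e-4/5.727e-2) = ln(2.37082e-08)/ln(0.00287236) ≈ 2.9999.
Then d_7 ≈ d_6·(d_6/d_5)^p = 3.900e-12·(2.37082e-08)^2.9999 = 3.900e-12·1.33493e-23 ≈ 5.206e-35.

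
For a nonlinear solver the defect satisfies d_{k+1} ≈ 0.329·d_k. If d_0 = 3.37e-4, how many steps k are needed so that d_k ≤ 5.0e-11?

15

After k steps, d_k ≈ 3.37e-4·0.329^k.
Need 0.329^k ≤ 5.0e-11/3.37e-4 = 1.48368e-07.
k ≥ ln(1.48368e-07)/ln(0.329) = -15.7236/-1.11170 = 14.144.
Smallest integer k = 15.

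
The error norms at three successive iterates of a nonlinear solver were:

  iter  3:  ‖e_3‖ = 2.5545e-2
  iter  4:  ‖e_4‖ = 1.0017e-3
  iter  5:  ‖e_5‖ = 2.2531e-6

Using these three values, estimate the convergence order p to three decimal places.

1.883

p ≈ ln(‖e_5‖/‖e_4‖) / ln(‖e_4‖/‖e_3‖)
  = ln(2.2531e-6/1.0017e-3) / ln(1.0017e-3/2.5545e-2)
  = ln(0.00224928) / ln(0.0392132)
  = -6.097145 / -3.238742 ≈ 1.882566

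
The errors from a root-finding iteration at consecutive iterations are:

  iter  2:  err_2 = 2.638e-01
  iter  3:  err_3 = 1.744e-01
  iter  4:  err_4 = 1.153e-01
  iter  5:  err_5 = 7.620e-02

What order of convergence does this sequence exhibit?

1

Consecutive ratios: err_5/err_4 = 7.620e-02/1.153e-01 = 0.660885, err_4/err_3 = 1.153e-01/1.744e-01 = 0.661124.
p ≈ ln(0.660885)/ln(0.661124) = -0.4142/-0.4138 ≈ 1.00.
So the convergence is linear (order 1).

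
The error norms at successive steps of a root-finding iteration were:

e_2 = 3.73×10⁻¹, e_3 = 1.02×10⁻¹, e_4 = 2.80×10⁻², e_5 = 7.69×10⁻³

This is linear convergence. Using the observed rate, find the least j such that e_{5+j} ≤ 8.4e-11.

Rate ρ ≈ e_5/e_4 = 7.69×10⁻³/2.80×10⁻² = 0.2746.
After j more steps, e_{5+j} ≈ 7.69×10⁻³·ρ^j; need ρ^j ≤ 8.4e-11/7.69×10⁻³ = 1.09233e-08.
j ≥ ln(1.09233e-08)/ln(0.2746) = -18.3324/-1.29244 = 14.184.
So 15 more iterations are needed.

15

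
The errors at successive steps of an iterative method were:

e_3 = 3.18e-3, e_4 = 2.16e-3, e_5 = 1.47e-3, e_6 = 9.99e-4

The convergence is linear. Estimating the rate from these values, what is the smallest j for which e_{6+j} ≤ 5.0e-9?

Rate ρ ≈ e_6/e_5 = 9.99e-4/1.47e-3 = 0.6796.
After j more steps, e_{6+j} ≈ 9.99e-4·ρ^j; need ρ^j ≤ 5.0e-9/9.99e-4 = 5.00501e-06.
j ≥ ln(5.00501e-06)/ln(0.6796) = -12.2051/-0.38625 = 31.599.
So 32 more iterations are needed.

32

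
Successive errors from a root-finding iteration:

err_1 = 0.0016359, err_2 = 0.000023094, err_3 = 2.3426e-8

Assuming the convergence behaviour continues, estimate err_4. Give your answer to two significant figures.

First estimate the order: p ≈ ln(err_3/err_2) / ln(err_2/err_1) = ln(2.3426e-8/0.000023094)/ln(0.000023094/0.0016359) = ln(0.00101438)/ln(0.014117) ≈ 1.6180.
Then err_4 ≈ err_3·(err_3/err_2)^p = 2.3426e-8·(0.00101438)^1.6180 = 2.3426e-8·1.4323e-05 ≈ 3.355e-13.

3.4e-13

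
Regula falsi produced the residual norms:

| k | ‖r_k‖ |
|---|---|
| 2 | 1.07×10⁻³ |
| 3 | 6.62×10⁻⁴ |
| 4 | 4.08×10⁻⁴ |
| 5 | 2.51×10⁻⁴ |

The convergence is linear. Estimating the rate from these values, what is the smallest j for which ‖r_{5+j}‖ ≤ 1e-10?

Rate ρ ≈ ‖r_5‖/‖r_4‖ = 2.51×10⁻⁴/4.08×10⁻⁴ = 0.6152.
After j more steps, ‖r_{5+j}‖ ≈ 2.51×10⁻⁴·ρ^j; need ρ^j ≤ 1e-10/2.51×10⁻⁴ = 3.98406e-07.
j ≥ ln(3.98406e-07)/ln(0.6152) = -14.7358/-0.48581 = 30.332.
So 31 more iterations are needed.

31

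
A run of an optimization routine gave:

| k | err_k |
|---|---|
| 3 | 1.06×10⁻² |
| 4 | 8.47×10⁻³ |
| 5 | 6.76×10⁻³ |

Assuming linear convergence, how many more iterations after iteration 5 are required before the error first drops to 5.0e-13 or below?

104

Rate ρ ≈ err_5/err_4 = 6.76×10⁻³/8.47×10⁻³ = 0.7981.
After j more steps, err_{5+j} ≈ 6.76×10⁻³·ρ^j; need ρ^j ≤ 5.0e-13/6.76×10⁻³ = 7.39645e-11.
j ≥ ln(7.39645e-11)/ln(0.7981) = -23.3274/-0.22552 = 103.438.
So 104 more iterations are needed.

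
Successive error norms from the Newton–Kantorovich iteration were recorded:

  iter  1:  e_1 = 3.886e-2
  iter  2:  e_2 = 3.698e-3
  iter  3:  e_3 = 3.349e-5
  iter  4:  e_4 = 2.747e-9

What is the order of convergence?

2

Consecutive ratios: e_4/e_3 = 2.747e-9/3.349e-5 = 8.20245e-05, e_3/e_2 = 3.349e-5/3.698e-3 = 0.00905625.
p ≈ ln(8.20245e-05)/ln(0.00905625) = -9.4085/-4.7043 ≈ 2.00.
So the convergence is quadratic (order 2).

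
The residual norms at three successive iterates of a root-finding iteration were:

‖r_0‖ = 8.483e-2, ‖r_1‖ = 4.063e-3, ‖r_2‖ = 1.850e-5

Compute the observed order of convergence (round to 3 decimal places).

1.774

p ≈ ln(‖r_2‖/‖r_1‖) / ln(‖r_1‖/‖r_0‖)
  = ln(1.850e-5/4.063e-3) / ln(4.063e-3/8.483e-2)
  = ln(0.00455329) / ln(0.0478958)
  = -5.391905 / -3.038727 ≈ 1.774396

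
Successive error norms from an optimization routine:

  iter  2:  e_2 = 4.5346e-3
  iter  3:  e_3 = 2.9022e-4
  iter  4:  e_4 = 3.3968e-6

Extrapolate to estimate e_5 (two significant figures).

First estimate the order: p ≈ ln(e_4/e_3) / ln(e_3/e_2) = ln(3.3968e-6/2.9022e-4)/ln(2.9022e-4/4.5346e-3) = ln(0.0117042)/ln(0.0640012) ≈ 1.6181.
Then e_5 ≈ e_4·(e_4/e_3)^p = 3.3968e-6·(0.0117042)^1.6181 = 3.3968e-6·0.000748831 ≈ 2.544e-09.

2.5e-9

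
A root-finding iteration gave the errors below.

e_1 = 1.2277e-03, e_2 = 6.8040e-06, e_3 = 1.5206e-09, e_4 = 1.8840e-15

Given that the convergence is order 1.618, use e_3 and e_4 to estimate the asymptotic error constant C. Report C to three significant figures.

C ≈ e_4 / e_3^1.618
  = 1.8840e-15 / (1.5206e-09)^1.618
  = 1.8840e-15 / 5.40132e-15 ≈ 0.3488

0.349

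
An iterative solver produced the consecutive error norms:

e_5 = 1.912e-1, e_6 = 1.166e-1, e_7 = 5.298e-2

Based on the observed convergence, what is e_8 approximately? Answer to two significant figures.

1.5e-2

First estimate the order: p ≈ ln(e_7/e_6) / ln(e_6/e_5) = ln(5.298e-2/1.166e-1)/ln(1.166e-1/1.912e-1) = ln(0.454374)/ln(0.609833) ≈ 1.5950.
Then e_8 ≈ e_7·(e_7/e_6)^p = 5.298e-2·(0.454374)^1.5950 = 5.298e-2·0.284168 ≈ 0.01506.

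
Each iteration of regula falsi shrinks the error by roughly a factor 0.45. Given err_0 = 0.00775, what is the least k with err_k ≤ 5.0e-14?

33

After k steps, err_k ≈ 0.00775·0.45^k.
Need 0.45^k ≤ 5.0e-14/0.00775 = 6.45161e-12.
k ≥ ln(6.45161e-12)/ln(0.45) = -25.7667/-0.79851 = 32.268.
Smallest integer k = 33.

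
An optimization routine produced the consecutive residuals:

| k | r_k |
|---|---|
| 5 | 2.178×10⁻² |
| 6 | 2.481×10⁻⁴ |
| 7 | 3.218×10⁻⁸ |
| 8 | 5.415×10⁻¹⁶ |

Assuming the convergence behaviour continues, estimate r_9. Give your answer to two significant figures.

1.5e-31

First estimate the order: p ≈ ln(r_8/r_7) / ln(r_7/r_6) = ln(5.415×10⁻¹⁶/3.218×10⁻⁸)/ln(3.218×10⁻⁸/2.481×10⁻⁴) = ln(1.68272e-08)/ln(0.000129706) ≈ 2.0000.
Then r_9 ≈ r_8·(r_8/r_7)^p = 5.415×10⁻¹⁶·(1.68272e-08)^2.0000 = 5.415×10⁻¹⁶·2.83155e-16 ≈ 1.533e-31.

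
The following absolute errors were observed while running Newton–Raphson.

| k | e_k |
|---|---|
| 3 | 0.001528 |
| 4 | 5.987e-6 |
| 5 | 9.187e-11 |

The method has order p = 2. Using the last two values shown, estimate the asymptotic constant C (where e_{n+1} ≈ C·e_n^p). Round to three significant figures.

C ≈ e_5 / e_4^2
  = 9.187e-11 / (5.987e-6)^2
  = 9.187e-11 / 3.58442e-11 ≈ 2.563

2.56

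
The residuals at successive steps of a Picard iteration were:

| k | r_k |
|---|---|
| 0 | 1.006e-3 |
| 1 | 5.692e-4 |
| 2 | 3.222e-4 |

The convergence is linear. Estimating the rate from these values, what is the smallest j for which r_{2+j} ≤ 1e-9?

23

Rate ρ ≈ r_2/r_1 = 3.222e-4/5.692e-4 = 0.5661.
After j more steps, r_{2+j} ≈ 3.222e-4·ρ^j; need ρ^j ≤ 1e-9/3.222e-4 = 3.10366e-06.
j ≥ ln(3.10366e-06)/ln(0.5661) = -12.6829/-0.56898 = 22.291.
So 23 more iterations are needed.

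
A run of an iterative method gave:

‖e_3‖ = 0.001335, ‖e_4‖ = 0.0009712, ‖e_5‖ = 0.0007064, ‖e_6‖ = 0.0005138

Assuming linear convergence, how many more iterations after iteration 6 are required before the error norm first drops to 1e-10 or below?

Rate ρ ≈ ‖e_6‖/‖e_5‖ = 0.0005138/0.0007064 = 0.7273.
After j more steps, ‖e_{6+j}‖ ≈ 0.0005138·ρ^j; need ρ^j ≤ 1e-10/0.0005138 = 1.94628e-07.
j ≥ ln(1.94628e-07)/ln(0.7273) = -15.4522/-0.31842 = 48.528.
So 49 more iterations are needed.

49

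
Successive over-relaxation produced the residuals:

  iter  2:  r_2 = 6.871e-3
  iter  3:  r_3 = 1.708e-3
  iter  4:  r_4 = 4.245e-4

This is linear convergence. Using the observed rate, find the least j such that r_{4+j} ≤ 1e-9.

10

Rate ρ ≈ r_4/r_3 = 4.245e-4/1.708e-3 = 0.2485.
After j more steps, r_{4+j} ≈ 4.245e-4·ρ^j; need ρ^j ≤ 1e-9/4.245e-4 = 2.35571e-06.
j ≥ ln(2.35571e-06)/ln(0.2485) = -12.9587/-1.39231 = 9.307.
So 10 more iterations are needed.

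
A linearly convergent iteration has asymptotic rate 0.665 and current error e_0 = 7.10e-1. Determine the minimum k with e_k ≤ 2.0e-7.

37

After k steps, e_k ≈ 7.10e-1·0.665^k.
Need 0.665^k ≤ 2.0e-7/7.10e-1 = 2.8169e-07.
k ≥ ln(2.8169e-07)/ln(0.665) = -15.0825/-0.40797 = 36.970.
Smallest integer k = 37.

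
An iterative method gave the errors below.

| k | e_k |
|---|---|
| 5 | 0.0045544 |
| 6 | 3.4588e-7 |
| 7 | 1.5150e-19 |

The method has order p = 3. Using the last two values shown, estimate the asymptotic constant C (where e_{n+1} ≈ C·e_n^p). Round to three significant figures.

3.66

C ≈ e_7 / e_6^3
  = 1.5150e-19 / (3.4588e-7)^3
  = 1.5150e-19 / 4.13787e-20 ≈ 3.6613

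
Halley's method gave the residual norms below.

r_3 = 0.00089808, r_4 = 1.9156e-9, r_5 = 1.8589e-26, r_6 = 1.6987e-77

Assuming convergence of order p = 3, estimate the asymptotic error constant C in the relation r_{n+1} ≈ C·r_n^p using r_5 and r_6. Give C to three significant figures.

C ≈ r_6 / r_5^3
  = 1.6987e-77 / (1.8589e-26)^3
  = 1.6987e-77 / 6.42345e-78 ≈ 2.6445

2.64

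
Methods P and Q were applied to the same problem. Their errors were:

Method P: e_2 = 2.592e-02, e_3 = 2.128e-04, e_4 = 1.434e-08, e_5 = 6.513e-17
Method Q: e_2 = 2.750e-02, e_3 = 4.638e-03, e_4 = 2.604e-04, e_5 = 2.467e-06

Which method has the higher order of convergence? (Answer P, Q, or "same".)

Method P: p ≈ ln(6.513e-17/1.434e-08)/ln(1.434e-08/2.128e-04) ≈ 2.00.
Method Q: p ≈ ln(2.467e-06/2.604e-04)/ln(2.604e-04/4.638e-03) ≈ 1.62.
Method P has the higher order (≈2.0 vs ≈1.6).

P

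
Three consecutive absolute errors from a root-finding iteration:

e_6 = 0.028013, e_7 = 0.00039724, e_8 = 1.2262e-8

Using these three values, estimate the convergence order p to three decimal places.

p ≈ ln(e_8/e_7) / ln(e_7/e_6)
  = ln(1.2262e-8/0.00039724) / ln(0.00039724/0.028013)
  = ln(3.0868e-05) / ln(0.0141806)
  = -10.385791 / -4.255880 ≈ 2.440339

2.440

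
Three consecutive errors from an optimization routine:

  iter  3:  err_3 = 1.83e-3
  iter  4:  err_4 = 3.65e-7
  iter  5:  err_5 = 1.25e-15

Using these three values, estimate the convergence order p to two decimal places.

2.29

p ≈ ln(err_5/err_4) / ln(err_4/err_3)
  = ln(1.25e-15/3.65e-7) / ln(3.65e-7/1.83e-3)
  = ln(3.42466e-09) / ln(0.000199454)
  = -19.49226 / -8.51993 ≈ 2.28784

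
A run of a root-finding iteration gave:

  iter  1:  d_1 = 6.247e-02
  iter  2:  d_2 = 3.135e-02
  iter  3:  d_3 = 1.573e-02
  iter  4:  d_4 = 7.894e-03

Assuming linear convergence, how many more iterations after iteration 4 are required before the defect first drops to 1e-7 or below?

Rate ρ ≈ d_4/d_3 = 7.894e-03/1.573e-02 = 0.5018.
After j more steps, d_{4+j} ≈ 7.894e-03·ρ^j; need ρ^j ≤ 1e-7/7.894e-03 = 1.26678e-05.
j ≥ ln(1.26678e-05)/ln(0.5018) = -11.2764/-0.68955 = 16.353.
So 17 more iterations are needed.

17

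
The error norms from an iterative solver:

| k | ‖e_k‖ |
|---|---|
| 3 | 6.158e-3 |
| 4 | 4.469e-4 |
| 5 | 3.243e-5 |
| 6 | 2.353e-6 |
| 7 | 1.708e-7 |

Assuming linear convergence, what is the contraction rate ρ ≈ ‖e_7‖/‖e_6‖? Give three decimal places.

ρ ≈ ‖e_7‖/‖e_6‖ = 1.708e-7/2.353e-6 = 0.07259

0.073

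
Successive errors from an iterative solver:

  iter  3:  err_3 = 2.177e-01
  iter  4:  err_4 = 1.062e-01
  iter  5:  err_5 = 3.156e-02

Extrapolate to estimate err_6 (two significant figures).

First estimate the order: p ≈ ln(err_5/err_4) / ln(err_4/err_3) = ln(3.156e-02/1.062e-01)/ln(1.062e-01/2.177e-01) = ln(0.297175)/ln(0.487827) ≈ 1.6905.
Then err_6 ≈ err_5·(err_5/err_4)^p = 3.156e-02·(0.297175)^1.6905 = 3.156e-02·0.128566 ≈ 0.004058.

4.1e-3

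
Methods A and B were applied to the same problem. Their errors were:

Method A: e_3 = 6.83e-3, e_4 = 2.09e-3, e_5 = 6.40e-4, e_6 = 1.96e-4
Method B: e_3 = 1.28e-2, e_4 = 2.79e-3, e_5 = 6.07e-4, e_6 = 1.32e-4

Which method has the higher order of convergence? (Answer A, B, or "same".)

same

Method A: p ≈ ln(1.96e-4/6.40e-4)/ln(6.40e-4/2.09e-3) ≈ 1.00.
Method B: p ≈ ln(1.32e-4/6.07e-4)/ln(6.07e-4/2.79e-3) ≈ 1.00.
Both orders ≈ 1.0 — effectively the same.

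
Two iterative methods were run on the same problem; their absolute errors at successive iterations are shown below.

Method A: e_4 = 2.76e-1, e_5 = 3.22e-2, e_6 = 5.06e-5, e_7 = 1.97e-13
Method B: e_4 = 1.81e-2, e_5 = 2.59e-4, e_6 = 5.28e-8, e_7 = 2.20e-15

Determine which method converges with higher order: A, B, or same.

Method A: p ≈ ln(1.97e-13/5.06e-5)/ln(5.06e-5/3.22e-2) ≈ 3.00.
Method B: p ≈ ln(2.20e-15/5.28e-8)/ln(5.28e-8/2.59e-4) ≈ 2.00.
Method A has the higher order (≈3.0 vs ≈2.0).

A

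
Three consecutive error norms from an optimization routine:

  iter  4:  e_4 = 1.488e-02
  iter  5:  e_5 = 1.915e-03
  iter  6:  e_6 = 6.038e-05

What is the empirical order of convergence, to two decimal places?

1.69

p ≈ ln(e_6/e_5) / ln(e_5/e_4)
  = ln(6.038e-05/1.915e-03) / ln(1.915e-03/1.488e-02)
  = ln(0.03153) / ln(0.128696)
  = -3.45682 / -2.05030 ≈ 1.68601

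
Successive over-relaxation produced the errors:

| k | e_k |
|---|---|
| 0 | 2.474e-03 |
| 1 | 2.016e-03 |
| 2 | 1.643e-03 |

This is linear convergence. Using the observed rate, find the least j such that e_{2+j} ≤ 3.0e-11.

88

Rate ρ ≈ e_2/e_1 = 1.643e-03/2.016e-03 = 0.8150.
After j more steps, e_{2+j} ≈ 1.643e-03·ρ^j; need ρ^j ≤ 3.0e-11/1.643e-03 = 1.82593e-08.
j ≥ ln(1.82593e-08)/ln(0.8150) = -17.8186/-0.20457 = 87.103.
So 88 more iterations are needed.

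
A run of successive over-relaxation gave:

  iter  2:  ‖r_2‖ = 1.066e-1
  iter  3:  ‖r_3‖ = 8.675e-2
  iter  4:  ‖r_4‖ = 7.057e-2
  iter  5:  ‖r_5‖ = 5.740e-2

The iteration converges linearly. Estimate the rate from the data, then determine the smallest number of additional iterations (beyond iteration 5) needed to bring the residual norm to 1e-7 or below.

65

Rate ρ ≈ ‖r_5‖/‖r_4‖ = 5.740e-2/7.057e-2 = 0.8134.
After j more steps, ‖r_{5+j}‖ ≈ 5.740e-2·ρ^j; need ρ^j ≤ 1e-7/5.740e-2 = 1.74216e-06.
j ≥ ln(1.74216e-06)/ln(0.8134) = -13.2604/-0.20653 = 64.206.
So 65 more iterations are needed.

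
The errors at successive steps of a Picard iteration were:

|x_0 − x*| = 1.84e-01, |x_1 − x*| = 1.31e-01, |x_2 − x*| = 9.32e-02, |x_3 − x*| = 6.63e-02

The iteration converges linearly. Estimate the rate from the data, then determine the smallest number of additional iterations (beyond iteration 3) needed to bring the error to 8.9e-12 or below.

Rate ρ ≈ |x_3 − x*|/|x_2 − x*| = 6.63e-02/9.32e-02 = 0.7114.
After j more steps, |x_{3+j} − x*| ≈ 6.63e-02·ρ^j; need ρ^j ≤ 8.9e-12/6.63e-02 = 1.34238e-10.
j ≥ ln(1.34238e-10)/ln(0.7114) = -22.7314/-0.34052 = 66.755.
So 67 more iterations are needed.

67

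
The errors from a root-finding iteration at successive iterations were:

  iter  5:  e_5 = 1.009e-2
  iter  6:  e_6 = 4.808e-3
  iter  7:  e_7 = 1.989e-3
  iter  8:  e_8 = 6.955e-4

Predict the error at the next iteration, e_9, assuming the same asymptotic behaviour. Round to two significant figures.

First estimate the order: p ≈ ln(e_8/e_7) / ln(e_7/e_6) = ln(6.955e-4/1.989e-3)/ln(1.989e-3/4.808e-3) = ln(0.349673)/ln(0.413686) ≈ 1.1905.
Then e_9 ≈ e_8·(e_8/e_7)^p = 6.955e-4·(0.349673)^1.1905 = 6.955e-4·0.28624 ≈ 0.0001991.

2.0e-4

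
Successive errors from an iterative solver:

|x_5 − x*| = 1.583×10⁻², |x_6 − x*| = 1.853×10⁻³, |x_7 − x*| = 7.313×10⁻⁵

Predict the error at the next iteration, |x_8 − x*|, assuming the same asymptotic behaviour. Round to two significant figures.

First estimate the order: p ≈ ln(|x_7 − x*|/|x_6 − x*|) / ln(|x_6 − x*|/|x_5 − x*|) = ln(7.313×10⁻⁵/1.853×10⁻³)/ln(1.853×10⁻³/1.583×10⁻²) = ln(0.0394657)/ln(0.117056) ≈ 1.5068.
Then |x_8 − x*| ≈ |x_7 − x*|·(|x_7 − x*|/|x_6 − x*|)^p = 7.313×10⁻⁵·(0.0394657)^1.5068 = 7.313×10⁻⁵·0.0076698 ≈ 5.609e-07.

5.6e-7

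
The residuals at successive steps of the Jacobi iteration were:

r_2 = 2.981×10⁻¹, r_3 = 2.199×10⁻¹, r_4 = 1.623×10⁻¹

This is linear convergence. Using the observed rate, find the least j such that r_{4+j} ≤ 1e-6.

Rate ρ ≈ r_4/r_3 = 1.623×10⁻¹/2.199×10⁻¹ = 0.7381.
After j more steps, r_{4+j} ≈ 1.623×10⁻¹·ρ^j; need ρ^j ≤ 1e-6/1.623×10⁻¹ = 6.16143e-06.
j ≥ ln(6.16143e-06)/ln(0.7381) = -11.9972/-0.30368 = 39.506.
So 40 more iterations are needed.

40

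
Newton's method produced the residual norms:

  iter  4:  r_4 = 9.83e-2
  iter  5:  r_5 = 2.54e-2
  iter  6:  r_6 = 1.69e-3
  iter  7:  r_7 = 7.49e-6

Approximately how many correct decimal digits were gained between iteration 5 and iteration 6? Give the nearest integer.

Digits gained ≈ log₁₀(r_5/r_6) = log₁₀(2.54e-2/1.69e-3) = log₁₀(15.0296) ≈ 1.177.

1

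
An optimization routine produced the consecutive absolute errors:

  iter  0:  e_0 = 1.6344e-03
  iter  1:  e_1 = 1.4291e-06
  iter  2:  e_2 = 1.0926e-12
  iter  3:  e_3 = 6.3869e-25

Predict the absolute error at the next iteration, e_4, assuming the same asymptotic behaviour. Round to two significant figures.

2.2e-49

First estimate the order: p ≈ ln(e_3/e_2) / ln(e_2/e_1) = ln(6.3869e-25/1.0926e-12)/ln(1.0926e-12/1.4291e-06) = ln(5.8456e-13)/ln(7.64537e-07) ≈ 2.0000.
Then e_4 ≈ e_3·(e_3/e_2)^p = 6.3869e-25·(5.8456e-13)^2.0000 = 6.3869e-25·3.4171e-25 ≈ 2.182e-49.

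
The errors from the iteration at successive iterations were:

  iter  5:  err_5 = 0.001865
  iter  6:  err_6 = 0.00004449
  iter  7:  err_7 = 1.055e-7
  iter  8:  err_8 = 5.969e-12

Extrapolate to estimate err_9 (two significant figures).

8.0e-19

First estimate the order: p ≈ ln(err_8/err_7) / ln(err_7/err_6) = ln(5.969e-12/1.055e-7)/ln(1.055e-7/0.00004449) = ln(5.65782e-05)/ln(0.00237132) ≈ 1.6180.
Then err_9 ≈ err_8·(err_8/err_7)^p = 5.969e-12·(5.65782e-05)^1.6180 = 5.969e-12·1.3421e-07 ≈ 8.011e-19.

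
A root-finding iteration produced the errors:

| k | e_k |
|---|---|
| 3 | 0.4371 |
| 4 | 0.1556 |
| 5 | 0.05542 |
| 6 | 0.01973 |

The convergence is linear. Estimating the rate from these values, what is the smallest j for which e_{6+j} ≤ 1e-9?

Rate ρ ≈ e_6/e_5 = 0.01973/0.05542 = 0.3560.
After j more steps, e_{6+j} ≈ 0.01973·ρ^j; need ρ^j ≤ 1e-9/0.01973 = 5.06842e-08.
j ≥ ln(5.06842e-08)/ln(0.3560) = -16.7977/-1.03282 = 16.264.
So 17 more iterations are needed.

17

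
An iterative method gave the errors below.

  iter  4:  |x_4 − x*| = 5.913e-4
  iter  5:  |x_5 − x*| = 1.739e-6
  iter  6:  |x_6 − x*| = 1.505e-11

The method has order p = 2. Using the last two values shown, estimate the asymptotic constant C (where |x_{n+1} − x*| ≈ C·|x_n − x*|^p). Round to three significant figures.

4.98

C ≈ |x_6 − x*| / |x_5 − x*|^2
  = 1.505e-11 / (1.739e-6)^2
  = 1.505e-11 / 3.02412e-12 ≈ 4.9767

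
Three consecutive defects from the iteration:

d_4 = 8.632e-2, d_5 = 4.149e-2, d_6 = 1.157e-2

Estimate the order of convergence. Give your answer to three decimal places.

p ≈ ln(d_6/d_5) / ln(d_5/d_4)
  = ln(1.157e-2/4.149e-2) / ln(4.149e-2/8.632e-2)
  = ln(0.278862) / ln(0.480653)
  = -1.277038 / -0.732610 ≈ 1.743135

1.743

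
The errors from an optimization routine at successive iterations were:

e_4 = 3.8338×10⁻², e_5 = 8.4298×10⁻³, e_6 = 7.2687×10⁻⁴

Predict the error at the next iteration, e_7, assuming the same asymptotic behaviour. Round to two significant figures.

First estimate the order: p ≈ ln(e_6/e_5) / ln(e_5/e_4) = ln(7.2687×10⁻⁴/8.4298×10⁻³)/ln(8.4298×10⁻³/3.8338×10⁻²) = ln(0.0862262)/ln(0.219881) ≈ 1.6180.
Then e_7 ≈ e_6·(e_6/e_5)^p = 7.2687×10⁻⁴·(0.0862262)^1.6180 = 7.2687×10⁻⁴·0.0189611 ≈ 1.378e-05.

1.4e-5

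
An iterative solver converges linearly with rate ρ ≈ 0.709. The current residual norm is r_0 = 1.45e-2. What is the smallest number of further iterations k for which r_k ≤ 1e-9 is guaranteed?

After k steps, r_k ≈ 1.45e-2·0.709^k.
Need 0.709^k ≤ 1e-9/1.45e-2 = 6.89655e-08.
k ≥ ln(6.89655e-08)/ln(0.709) = -16.4897/-0.34390 = 47.949.
Smallest integer k = 48.

48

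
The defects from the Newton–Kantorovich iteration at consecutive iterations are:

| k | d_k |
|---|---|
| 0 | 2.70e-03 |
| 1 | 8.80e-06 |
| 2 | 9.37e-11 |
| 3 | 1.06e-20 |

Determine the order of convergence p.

Consecutive ratios: d_3/d_2 = 1.06e-20/9.37e-11 = 1.13127e-10, d_2/d_1 = 9.37e-11/8.80e-06 = 1.06477e-05.
p ≈ ln(1.13127e-10)/ln(1.06477e-05) = -22.9025/-11.4502 ≈ 2.00.
So the convergence is quadratic (order 2).

2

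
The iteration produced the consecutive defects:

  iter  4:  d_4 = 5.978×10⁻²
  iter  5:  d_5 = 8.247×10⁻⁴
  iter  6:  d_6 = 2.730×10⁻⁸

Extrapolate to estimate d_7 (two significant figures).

First estimate the order: p ≈ ln(d_6/d_5) / ln(d_5/d_4) = ln(2.730×10⁻⁸/8.247×10⁻⁴)/ln(8.247×10⁻⁴/5.978×10⁻²) = ln(3.31029e-05)/ln(0.0137956) ≈ 2.4083.
Then d_7 ≈ d_6·(d_6/d_5)^p = 2.730×10⁻⁸·(3.31029e-05)^2.4083 = 2.730×10⁻⁸·1.62365e-11 ≈ 4.433e-19.

4.4e-19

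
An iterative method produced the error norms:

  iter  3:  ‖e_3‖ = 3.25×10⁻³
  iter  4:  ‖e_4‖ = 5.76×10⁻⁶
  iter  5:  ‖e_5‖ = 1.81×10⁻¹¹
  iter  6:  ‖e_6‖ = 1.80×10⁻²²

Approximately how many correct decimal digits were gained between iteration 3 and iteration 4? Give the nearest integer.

Digits gained ≈ log₁₀(‖e_3‖/‖e_4‖) = log₁₀(3.25×10⁻³/5.76×10⁻⁶) = log₁₀(564.236) ≈ 2.751.

3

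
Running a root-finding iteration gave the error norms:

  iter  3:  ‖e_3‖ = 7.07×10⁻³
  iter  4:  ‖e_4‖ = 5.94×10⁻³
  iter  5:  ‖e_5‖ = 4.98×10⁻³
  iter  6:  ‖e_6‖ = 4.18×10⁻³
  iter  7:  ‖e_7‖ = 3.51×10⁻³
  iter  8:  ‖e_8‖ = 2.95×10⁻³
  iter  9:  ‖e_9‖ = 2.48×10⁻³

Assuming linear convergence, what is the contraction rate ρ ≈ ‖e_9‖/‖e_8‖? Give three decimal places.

0.841

ρ ≈ ‖e_9‖/‖e_8‖ = 2.48×10⁻³/2.95×10⁻³ = 0.84068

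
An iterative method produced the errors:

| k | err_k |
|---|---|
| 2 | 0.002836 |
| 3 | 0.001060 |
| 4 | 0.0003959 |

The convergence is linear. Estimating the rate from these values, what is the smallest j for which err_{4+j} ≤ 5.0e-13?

21

Rate ρ ≈ err_4/err_3 = 0.0003959/0.001060 = 0.3735.
After j more steps, err_{4+j} ≈ 0.0003959·ρ^j; need ρ^j ≤ 5.0e-13/0.0003959 = 1.26295e-09.
j ≥ ln(1.26295e-09)/ln(0.3735) = -20.4898/-0.98484 = 20.805.
So 21 more iterations are needed.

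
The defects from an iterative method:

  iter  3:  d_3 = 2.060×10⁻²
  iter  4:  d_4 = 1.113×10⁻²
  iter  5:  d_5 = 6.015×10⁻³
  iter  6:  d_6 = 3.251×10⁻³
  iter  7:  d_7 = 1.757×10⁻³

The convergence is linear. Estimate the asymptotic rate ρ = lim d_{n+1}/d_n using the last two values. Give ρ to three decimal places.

0.540

ρ ≈ d_7/d_6 = 1.757×10⁻³/3.251×10⁻³ = 0.54045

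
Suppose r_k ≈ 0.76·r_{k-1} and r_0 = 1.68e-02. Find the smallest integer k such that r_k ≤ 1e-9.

After k steps, r_k ≈ 1.68e-02·0.76^k.
Need 0.76^k ≤ 1e-9/1.68e-02 = 5.95238e-08.
k ≥ ln(5.95238e-08)/ln(0.76) = -16.6369/-0.27444 = 60.621.
Smallest integer k = 61.

61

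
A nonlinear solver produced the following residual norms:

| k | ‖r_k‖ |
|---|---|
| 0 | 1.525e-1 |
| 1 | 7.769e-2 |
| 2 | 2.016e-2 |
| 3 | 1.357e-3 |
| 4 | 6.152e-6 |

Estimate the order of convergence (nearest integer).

2

Consecutive ratios: ‖r_4‖/‖r_3‖ = 6.152e-6/1.357e-3 = 0.00453353, ‖r_3‖/‖r_2‖ = 1.357e-3/2.016e-2 = 0.0673115.
p ≈ ln(0.00453353)/ln(0.0673115) = -5.3963/-2.6984 ≈ 2.00.
So the convergence is quadratic (order 2).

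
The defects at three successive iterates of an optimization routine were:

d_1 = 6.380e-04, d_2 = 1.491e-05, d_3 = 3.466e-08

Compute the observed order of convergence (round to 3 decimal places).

p ≈ ln(d_3/d_2) / ln(d_2/d_1)
  = ln(3.466e-08/1.491e-05) / ln(1.491e-05/6.380e-04)
  = ln(0.00232461) / ln(0.0233699)
  = -6.064203 / -3.756306 ≈ 1.614406

1.614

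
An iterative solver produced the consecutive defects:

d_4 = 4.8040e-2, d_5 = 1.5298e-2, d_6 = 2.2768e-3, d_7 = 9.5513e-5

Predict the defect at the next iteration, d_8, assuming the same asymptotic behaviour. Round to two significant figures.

4.9e-7

First estimate the order: p ≈ ln(d_7/d_6) / ln(d_6/d_5) = ln(9.5513e-5/2.2768e-3)/ln(2.2768e-3/1.5298e-2) = ln(0.0419505)/ln(0.14883) ≈ 1.6647.
Then d_8 ≈ d_7·(d_7/d_6)^p = 9.5513e-5·(0.0419505)^1.6647 = 9.5513e-5·0.00509648 ≈ 4.868e-07.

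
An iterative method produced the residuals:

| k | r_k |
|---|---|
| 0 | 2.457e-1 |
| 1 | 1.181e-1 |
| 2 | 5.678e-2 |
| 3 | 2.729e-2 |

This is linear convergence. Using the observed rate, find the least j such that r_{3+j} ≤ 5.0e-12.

Rate ρ ≈ r_3/r_2 = 2.729e-2/5.678e-2 = 0.4806.
After j more steps, r_{3+j} ≈ 2.729e-2·ρ^j; need ρ^j ≤ 5.0e-12/2.729e-2 = 1.83217e-10.
j ≥ ln(1.83217e-10)/ln(0.4806) = -22.4203/-0.73272 = 30.599.
So 31 more iterations are needed.

31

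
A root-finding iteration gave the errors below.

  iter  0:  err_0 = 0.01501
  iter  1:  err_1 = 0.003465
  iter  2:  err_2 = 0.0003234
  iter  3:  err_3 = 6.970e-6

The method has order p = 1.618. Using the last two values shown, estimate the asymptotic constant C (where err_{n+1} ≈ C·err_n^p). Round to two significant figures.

C ≈ err_3 / err_2^1.618
  = 6.970e-6 / (0.0003234)^1.618
  = 6.970e-6 / 2.25299e-06 ≈ 3.0937

3.1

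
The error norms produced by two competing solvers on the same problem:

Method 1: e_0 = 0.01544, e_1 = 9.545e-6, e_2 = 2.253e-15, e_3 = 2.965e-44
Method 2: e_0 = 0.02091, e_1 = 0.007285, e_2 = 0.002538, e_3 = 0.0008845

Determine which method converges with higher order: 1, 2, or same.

Method 1: p ≈ ln(2.965e-44/2.253e-15)/ln(2.253e-15/9.545e-6) ≈ 3.00.
Method 2: p ≈ ln(0.0008845/0.002538)/ln(0.002538/0.007285) ≈ 1.00.
Method 1 has the higher order (≈3.0 vs ≈1.0).

1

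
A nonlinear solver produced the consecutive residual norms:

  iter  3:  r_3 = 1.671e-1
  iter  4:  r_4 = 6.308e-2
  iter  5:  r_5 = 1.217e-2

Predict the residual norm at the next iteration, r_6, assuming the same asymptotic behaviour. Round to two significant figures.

First estimate the order: p ≈ ln(r_5/r_4) / ln(r_4/r_3) = ln(1.217e-2/6.308e-2)/ln(6.308e-2/1.671e-1) = ln(0.19293)/ln(0.377499) ≈ 1.6890.
Then r_6 ≈ r_5·(r_5/r_4)^p = 1.217e-2·(0.19293)^1.6890 = 1.217e-2·0.0620927 ≈ 0.0007557.

7.6e-4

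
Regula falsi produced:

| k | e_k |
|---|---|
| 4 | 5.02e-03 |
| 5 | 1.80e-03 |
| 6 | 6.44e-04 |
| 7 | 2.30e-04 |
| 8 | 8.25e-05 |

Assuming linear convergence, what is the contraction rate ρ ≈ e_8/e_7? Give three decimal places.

ρ ≈ e_8/e_7 = 8.25e-05/2.30e-04 = 0.35870

0.359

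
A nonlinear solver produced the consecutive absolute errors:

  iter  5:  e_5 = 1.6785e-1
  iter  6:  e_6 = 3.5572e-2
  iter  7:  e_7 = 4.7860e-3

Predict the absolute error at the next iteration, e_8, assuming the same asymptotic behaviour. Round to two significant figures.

First estimate the order: p ≈ ln(e_7/e_6) / ln(e_6/e_5) = ln(4.7860e-3/3.5572e-2)/ln(3.5572e-2/1.6785e-1) = ln(0.134544)/ln(0.211927) ≈ 1.2928.
Then e_8 ≈ e_7·(e_7/e_6)^p = 4.7860e-3·(0.134544)^1.2928 = 4.7860e-3·0.0747818 ≈ 0.0003579.

3.6e-4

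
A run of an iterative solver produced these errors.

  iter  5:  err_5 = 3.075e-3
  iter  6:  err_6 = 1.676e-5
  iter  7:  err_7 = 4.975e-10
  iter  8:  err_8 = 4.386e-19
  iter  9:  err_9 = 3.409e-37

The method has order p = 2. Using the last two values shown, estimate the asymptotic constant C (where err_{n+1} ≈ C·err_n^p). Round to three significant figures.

C ≈ err_9 / err_8^2
  = 3.409e-37 / (4.386e-19)^2
  = 3.409e-37 / 1.9237e-37 ≈ 1.7721

1.77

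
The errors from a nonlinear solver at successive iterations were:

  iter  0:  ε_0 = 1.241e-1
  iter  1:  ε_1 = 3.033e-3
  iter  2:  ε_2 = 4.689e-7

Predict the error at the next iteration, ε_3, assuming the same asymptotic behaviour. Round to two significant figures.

4.6e-16

First estimate the order: p ≈ ln(ε_2/ε_1) / ln(ε_1/ε_0) = ln(4.689e-7/3.033e-3)/ln(3.033e-3/1.241e-1) = ln(0.000154599)/ln(0.02444) ≈ 2.3642.
Then ε_3 ≈ ε_2·(ε_2/ε_1)^p = 4.689e-7·(0.000154599)^2.3642 = 4.689e-7·9.78413e-10 ≈ 4.588e-16.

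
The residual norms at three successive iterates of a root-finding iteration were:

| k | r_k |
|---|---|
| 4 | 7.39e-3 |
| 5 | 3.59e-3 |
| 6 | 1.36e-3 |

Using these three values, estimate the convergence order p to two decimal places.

p ≈ ln(r_6/r_5) / ln(r_5/r_4)
  = ln(1.36e-3/3.59e-3) / ln(3.59e-3/7.39e-3)
  = ln(0.37883) / ln(0.485792)
  = -0.97067 / -0.72197 ≈ 1.34447

1.34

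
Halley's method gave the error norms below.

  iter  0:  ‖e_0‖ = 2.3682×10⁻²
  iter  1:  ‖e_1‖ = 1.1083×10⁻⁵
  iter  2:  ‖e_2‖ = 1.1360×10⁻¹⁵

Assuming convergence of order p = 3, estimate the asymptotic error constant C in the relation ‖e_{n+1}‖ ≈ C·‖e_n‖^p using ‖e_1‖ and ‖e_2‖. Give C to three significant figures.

0.834

C ≈ ‖e_2‖ / ‖e_1‖^3
  = 1.1360×10⁻¹⁵ / (1.1083×10⁻⁵)^3
  = 1.1360×10⁻¹⁵ / 1.36136e-15 ≈ 0.83446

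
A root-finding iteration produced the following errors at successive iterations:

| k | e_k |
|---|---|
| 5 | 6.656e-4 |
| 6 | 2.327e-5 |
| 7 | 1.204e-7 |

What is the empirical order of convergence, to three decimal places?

1.570

p ≈ ln(e_7/e_6) / ln(e_6/e_5)
  = ln(1.204e-7/2.327e-5) / ln(2.327e-5/6.656e-4)
  = ln(0.00517404) / ln(0.0349609)
  = -5.264101 / -3.353525 ≈ 1.569722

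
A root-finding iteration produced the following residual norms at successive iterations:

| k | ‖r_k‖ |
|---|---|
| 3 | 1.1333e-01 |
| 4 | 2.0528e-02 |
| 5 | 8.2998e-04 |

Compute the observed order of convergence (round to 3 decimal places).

1.878

p ≈ ln(‖r_5‖/‖r_4‖) / ln(‖r_4‖/‖r_3‖)
  = ln(8.2998e-04/2.0528e-02) / ln(2.0528e-02/1.1333e-01)
  = ln(0.0404316) / ln(0.181135)
  = -3.208144 / -1.708513 ≈ 1.877740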